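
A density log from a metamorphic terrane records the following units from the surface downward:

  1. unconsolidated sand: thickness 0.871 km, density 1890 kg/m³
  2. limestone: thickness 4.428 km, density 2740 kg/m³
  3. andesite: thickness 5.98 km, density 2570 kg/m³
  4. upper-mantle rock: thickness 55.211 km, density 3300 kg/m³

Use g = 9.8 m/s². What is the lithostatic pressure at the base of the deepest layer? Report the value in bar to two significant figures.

unconsolidated sand: 1890 kg/m³ × 9.8 m/s² × 871 m = 1.613×10^7 Pa = 161.3 bar
limestone: 2740 kg/m³ × 9.8 m/s² × 4428 m = 1.189×10^8 Pa = 1189 bar
andesite: 2570 kg/m³ × 9.8 m/s² × 5980 m = 1.506×10^8 Pa = 1506 bar
upper-mantle rock: 3300 kg/m³ × 9.8 m/s² × 55211 m = 1.786×10^9 Pa = 17855 bar
Total = 161.3 + 1189 + 1506 + 17855 = 20712 bar

21000 bar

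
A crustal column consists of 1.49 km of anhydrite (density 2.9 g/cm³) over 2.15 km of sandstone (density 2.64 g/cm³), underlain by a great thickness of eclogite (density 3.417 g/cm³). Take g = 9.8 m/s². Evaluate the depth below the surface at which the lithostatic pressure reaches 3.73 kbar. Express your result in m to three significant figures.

11900 m

Pressure at base of upper layers: 2900×9.8×1490 + 2640×9.8×2150 = 9.797×10^7 Pa = 0.9797 kbar
Remaining pressure to be supplied by eclogite: 3.730×10^8 − 9.797×10^7 = 2.750×10^8 Pa
Additional depth in eclogite = 2.750×10^8 Pa / (3417 kg/m³ × 9.8 m/s²) = 8213.1 m
Total depth = 3640 m + 8213.1 m = 11853 m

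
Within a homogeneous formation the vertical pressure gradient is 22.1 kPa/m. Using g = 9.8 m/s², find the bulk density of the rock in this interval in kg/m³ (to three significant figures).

ρ = (dP/dz)/g = 22.1 kPa/m / 9.8 m/s² = 22100 Pa/m / 9.8 m/s² = 2255.1 kg/m³

2260 kg/m³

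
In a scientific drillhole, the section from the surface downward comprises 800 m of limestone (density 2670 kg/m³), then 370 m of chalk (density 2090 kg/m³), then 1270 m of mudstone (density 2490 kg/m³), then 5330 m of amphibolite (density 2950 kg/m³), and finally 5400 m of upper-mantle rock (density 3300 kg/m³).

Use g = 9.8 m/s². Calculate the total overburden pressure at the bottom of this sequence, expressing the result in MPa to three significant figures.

limestone: 2670 kg/m³ × 9.8 m/s² × 800 m = 2.093×10^7 Pa = 20.93 MPa
chalk: 2090 kg/m³ × 9.8 m/s² × 370 m = 7.578×10^6 Pa = 7.578 MPa
mudstone: 2490 kg/m³ × 9.8 m/s² × 1270 m = 3.099×10^7 Pa = 30.99 MPa
amphibolite: 2950 kg/m³ × 9.8 m/s² × 5330 m = 1.541×10^8 Pa = 154.1 MPa
upper-mantle rock: 3300 kg/m³ × 9.8 m/s² × 5400 m = 1.746×10^8 Pa = 174.6 MPa
Total = 20.93 + 7.578 + 30.99 + 154.1 + 174.6 = 388.23 MPa

388 MPa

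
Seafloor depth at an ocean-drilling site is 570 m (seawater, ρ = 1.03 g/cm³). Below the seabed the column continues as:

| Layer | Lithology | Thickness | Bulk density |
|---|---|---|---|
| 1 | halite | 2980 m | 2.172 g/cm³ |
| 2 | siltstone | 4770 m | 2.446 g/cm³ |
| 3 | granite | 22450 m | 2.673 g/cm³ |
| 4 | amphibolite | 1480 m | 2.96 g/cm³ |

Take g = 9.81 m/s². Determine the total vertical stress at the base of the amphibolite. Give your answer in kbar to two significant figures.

seawater: 1030 kg/m³ × 9.81 m/s² × 570 m = 5.759×10^6 Pa = 0.05759 kbar
halite: 2172 kg/m³ × 9.81 m/s² × 2980 m = 6.350×10^7 Pa = 0.6350 kbar
siltstone: 2446 kg/m³ × 9.81 m/s² × 4770 m = 1.145×10^8 Pa = 1.145 kbar
granite: 2673 kg/m³ × 9.81 m/s² × 22450 m = 5.887×10^8 Pa = 5.887 kbar
amphibolite: 2960 kg/m³ × 9.81 m/s² × 1480 m = 4.298×10^7 Pa = 0.4298 kbar
Total = 0.05759 + 0.6350 + 1.145 + 5.887 + 0.4298 = 8.1538 kbar

8.2 kbar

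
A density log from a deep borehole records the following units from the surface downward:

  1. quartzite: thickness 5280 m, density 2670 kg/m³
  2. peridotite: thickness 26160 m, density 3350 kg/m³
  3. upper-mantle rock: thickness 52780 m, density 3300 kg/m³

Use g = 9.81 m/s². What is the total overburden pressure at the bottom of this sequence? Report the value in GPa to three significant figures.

quartzite: 2670 kg/m³ × 9.81 m/s² × 5280 m = 1.383×10^8 Pa = 0.1383 GPa
peridotite: 3350 kg/m³ × 9.81 m/s² × 26160 m = 8.597×10^8 Pa = 0.8597 GPa
upper-mantle rock: 3300 kg/m³ × 9.81 m/s² × 52780 m = 1.709×10^9 Pa = 1.709 GPa
Total = 0.1383 + 0.8597 + 1.709 = 2.7067 GPa

2.71 GPa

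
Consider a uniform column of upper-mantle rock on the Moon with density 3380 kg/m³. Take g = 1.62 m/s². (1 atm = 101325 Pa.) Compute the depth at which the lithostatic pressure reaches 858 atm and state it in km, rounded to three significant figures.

15.9 km

h = P/(ρg) = 858 atm / (3380 kg/m³ × 1.62 m/s²) = 8.694×10^7 Pa / 5475.6 Pa/m = 15877 m
= 15.877 km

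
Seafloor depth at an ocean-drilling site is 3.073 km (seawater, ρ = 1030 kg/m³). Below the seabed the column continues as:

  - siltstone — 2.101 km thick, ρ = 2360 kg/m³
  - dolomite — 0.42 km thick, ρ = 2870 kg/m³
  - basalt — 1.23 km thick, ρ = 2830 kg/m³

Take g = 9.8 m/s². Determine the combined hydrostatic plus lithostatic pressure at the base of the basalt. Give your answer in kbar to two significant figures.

1.3 kbar

seawater: 1030 kg/m³ × 9.8 m/s² × 3073 m = 3.102×10^7 Pa = 0.3102 kbar
siltstone: 2360 kg/m³ × 9.8 m/s² × 2101 m = 4.859×10^7 Pa = 0.4859 kbar
dolomite: 2870 kg/m³ × 9.8 m/s² × 420 m = 1.181×10^7 Pa = 0.1181 kbar
basalt: 2830 kg/m³ × 9.8 m/s² × 1230 m = 3.411×10^7 Pa = 0.3411 kbar
Total = 0.3102 + 0.4859 + 0.1181 + 0.3411 = 1.2554 kbar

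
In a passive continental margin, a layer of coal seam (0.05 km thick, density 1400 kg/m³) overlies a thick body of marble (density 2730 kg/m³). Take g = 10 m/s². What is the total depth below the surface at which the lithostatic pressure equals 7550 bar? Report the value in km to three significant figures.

Pressure at base of upper layers: 1400×10×50 = 7.000×10^5 Pa = 7.000 bar
Remaining pressure to be supplied by marble: 7.550×10^8 − 7.000×10^5 = 7.543×10^8 Pa
Additional depth in marble = 7.543×10^8 Pa / (2730 kg/m³ × 10 m/s²) = 27630 m
Total depth = 50 m + 27630 m = 27680 m
= 27.680 km

27.7 km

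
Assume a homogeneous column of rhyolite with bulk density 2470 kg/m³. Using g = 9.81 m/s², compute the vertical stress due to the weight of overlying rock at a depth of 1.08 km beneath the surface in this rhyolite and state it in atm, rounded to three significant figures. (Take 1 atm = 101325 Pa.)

258 atm

rhyolite: 2470 kg/m³ × 9.81 m/s² × 1080 m = 2.617×10^7 Pa = 258.3 atm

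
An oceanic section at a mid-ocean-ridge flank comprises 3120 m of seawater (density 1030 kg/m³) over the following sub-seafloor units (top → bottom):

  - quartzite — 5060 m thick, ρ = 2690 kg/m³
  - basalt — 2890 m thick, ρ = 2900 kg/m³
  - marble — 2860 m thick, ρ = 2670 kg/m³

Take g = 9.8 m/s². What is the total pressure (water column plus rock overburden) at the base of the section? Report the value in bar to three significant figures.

3220 bar

seawater: 1030 kg/m³ × 9.8 m/s² × 3120 m = 3.149×10^7 Pa = 314.9 bar
quartzite: 2690 kg/m³ × 9.8 m/s² × 5060 m = 1.334×10^8 Pa = 1334 bar
basalt: 2900 kg/m³ × 9.8 m/s² × 2890 m = 8.213×10^7 Pa = 821.3 bar
marble: 2670 kg/m³ × 9.8 m/s² × 2860 m = 7.483×10^7 Pa = 748.3 bar
Total = 314.9 + 1334 + 821.3 + 748.3 = 3218.5 bar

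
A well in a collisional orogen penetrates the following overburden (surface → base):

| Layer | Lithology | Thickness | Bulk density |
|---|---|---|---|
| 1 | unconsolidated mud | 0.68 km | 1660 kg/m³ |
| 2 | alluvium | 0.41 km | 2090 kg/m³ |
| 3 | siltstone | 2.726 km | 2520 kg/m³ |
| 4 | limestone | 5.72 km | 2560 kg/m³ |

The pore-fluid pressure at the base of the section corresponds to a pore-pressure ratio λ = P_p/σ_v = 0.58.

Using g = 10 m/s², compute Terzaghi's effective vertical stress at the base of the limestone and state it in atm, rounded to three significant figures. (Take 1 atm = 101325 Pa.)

974 atm

Overburden (lithostatic) stress σ_v:
unconsolidated mud: 1660 kg/m³ × 10 m/s² × 680 m = 1.129×10^7 Pa = 11.29 MPa
alluvium: 2090 kg/m³ × 10 m/s² × 410 m = 8.569×10^6 Pa = 8.569 MPa
siltstone: 2520 kg/m³ × 10 m/s² × 2726 m = 6.870×10^7 Pa = 68.70 MPa
limestone: 2560 kg/m³ × 10 m/s² × 5720 m = 1.464×10^8 Pa = 146.4 MPa
Total = 11.29 + 8.569 + 68.70 + 146.4 = 234.98 MPa
Pore pressure P_p = λ·σ_v = 0.58 × 235.0 MPa = 136.3 MPa
Effective stress σ' = σ_v − P_p = 235.0 − 136.3 = 98.693 MPa = 974.03 atm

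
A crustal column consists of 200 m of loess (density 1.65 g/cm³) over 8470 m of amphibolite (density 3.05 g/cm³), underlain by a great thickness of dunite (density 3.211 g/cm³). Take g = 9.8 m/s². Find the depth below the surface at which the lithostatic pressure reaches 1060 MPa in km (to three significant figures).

34.2 km

Pressure at base of upper layers: 1650×9.8×200 + 3050×9.8×8470 = 2.564×10^8 Pa = 256.4 MPa
Remaining pressure to be supplied by dunite: 1.060×10^9 − 2.564×10^8 = 8.036×10^8 Pa
Additional depth in dunite = 8.036×10^8 Pa / (3211 kg/m³ × 9.8 m/s²) = 25537 m
Total depth = 8670 m + 25537 m = 34207 m
= 34.207 km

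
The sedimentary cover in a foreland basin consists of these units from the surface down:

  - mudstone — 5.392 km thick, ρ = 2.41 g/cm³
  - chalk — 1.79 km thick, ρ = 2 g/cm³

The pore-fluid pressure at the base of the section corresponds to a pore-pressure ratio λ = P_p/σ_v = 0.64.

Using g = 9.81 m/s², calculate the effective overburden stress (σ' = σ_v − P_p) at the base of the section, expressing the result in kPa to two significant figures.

59000 kPa

Overburden (lithostatic) stress σ_v:
mudstone: 2410 kg/m³ × 9.81 m/s² × 5392 m = 1.275×10^8 Pa = 127.5 MPa
chalk: 2000 kg/m³ × 9.81 m/s² × 1790 m = 3.512×10^7 Pa = 35.12 MPa
Total = 127.5 + 35.12 = 162.60 MPa
Pore pressure P_p = λ·σ_v = 0.64 × 162.6 MPa = 104.1 MPa
Effective stress σ' = σ_v − P_p = 162.6 − 104.1 = 58.535 MPa = 58535 kPa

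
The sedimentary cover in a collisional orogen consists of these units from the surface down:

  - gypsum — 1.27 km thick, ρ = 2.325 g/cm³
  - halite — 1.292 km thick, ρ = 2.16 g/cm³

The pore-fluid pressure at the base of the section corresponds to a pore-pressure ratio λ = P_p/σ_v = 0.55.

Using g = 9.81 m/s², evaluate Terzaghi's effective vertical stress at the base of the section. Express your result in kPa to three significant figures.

Overburden (lithostatic) stress σ_v:
gypsum: 2325 kg/m³ × 9.81 m/s² × 1270 m = 2.897×10^7 Pa = 28.97 MPa
halite: 2160 kg/m³ × 9.81 m/s² × 1292 m = 2.738×10^7 Pa = 27.38 MPa
Total = 28.97 + 27.38 = 56.343 MPa
Pore pressure P_p = λ·σ_v = 0.55 × 56.34 MPa = 30.99 MPa
Effective stress σ' = σ_v − P_p = 56.34 − 30.99 = 25.355 MPa = 25355 kPa

25400 kPa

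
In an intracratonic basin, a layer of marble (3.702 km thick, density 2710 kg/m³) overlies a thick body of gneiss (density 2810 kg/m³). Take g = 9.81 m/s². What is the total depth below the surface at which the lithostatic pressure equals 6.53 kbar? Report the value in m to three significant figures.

Pressure at base of upper layers: 2710×9.81×3702 = 9.842×10^7 Pa = 0.9842 kbar
Remaining pressure to be supplied by gneiss: 6.530×10^8 − 9.842×10^7 = 5.546×10^8 Pa
Additional depth in gneiss = 5.546×10^8 Pa / (2810 kg/m³ × 9.81 m/s²) = 20118 m
Total depth = 3702 m + 20118 m = 23820 m

23800 m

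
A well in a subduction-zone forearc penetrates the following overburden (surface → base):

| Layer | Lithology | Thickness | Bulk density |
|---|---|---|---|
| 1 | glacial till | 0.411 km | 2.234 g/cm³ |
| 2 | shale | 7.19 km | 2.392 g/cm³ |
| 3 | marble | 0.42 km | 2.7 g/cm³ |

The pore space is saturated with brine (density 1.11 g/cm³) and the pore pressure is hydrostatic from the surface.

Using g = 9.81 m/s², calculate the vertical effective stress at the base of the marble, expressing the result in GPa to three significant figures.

Overburden (lithostatic) stress σ_v:
glacial till: 2234 kg/m³ × 9.81 m/s² × 411 m = 9.007×10^6 Pa = 9.007 MPa
shale: 2392 kg/m³ × 9.81 m/s² × 7190 m = 1.687×10^8 Pa = 168.7 MPa
marble: 2700 kg/m³ × 9.81 m/s² × 420 m = 1.112×10^7 Pa = 11.12 MPa
Total = 9.007 + 168.7 + 11.12 = 188.85 MPa
Pore pressure P_p = 1110 kg/m³ × 9.81 m/s² × 8021 m = 8.734×10^7 Pa = 87.34 MPa
Effective stress σ' = σ_v − P_p = 188.8 − 87.34 = 101.51 MPa = 0.10151 GPa

0.102 GPa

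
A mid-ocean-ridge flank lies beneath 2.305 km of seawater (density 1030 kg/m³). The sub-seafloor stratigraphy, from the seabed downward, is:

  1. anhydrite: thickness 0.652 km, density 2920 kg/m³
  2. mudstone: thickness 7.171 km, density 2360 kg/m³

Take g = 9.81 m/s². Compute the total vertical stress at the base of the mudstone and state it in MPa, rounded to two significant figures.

seawater: 1030 kg/m³ × 9.81 m/s² × 2305 m = 2.329×10^7 Pa = 23.29 MPa
anhydrite: 2920 kg/m³ × 9.81 m/s² × 652 m = 1.868×10^7 Pa = 18.68 MPa
mudstone: 2360 kg/m³ × 9.81 m/s² × 7171 m = 1.660×10^8 Pa = 166.0 MPa
Total = 23.29 + 18.68 + 166.0 = 207.99 MPa

210 MPa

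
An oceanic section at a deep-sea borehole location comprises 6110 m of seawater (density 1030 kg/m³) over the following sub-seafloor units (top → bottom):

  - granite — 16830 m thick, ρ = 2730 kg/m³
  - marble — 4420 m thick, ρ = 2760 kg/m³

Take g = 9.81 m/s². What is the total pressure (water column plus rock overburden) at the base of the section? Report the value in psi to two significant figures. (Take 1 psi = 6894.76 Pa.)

92000 psi

seawater: 1030 kg/m³ × 9.81 m/s² × 6110 m = 6.174×10^7 Pa = 8954 psi
granite: 2730 kg/m³ × 9.81 m/s² × 16830 m = 4.507×10^8 Pa = 65373 psi
marble: 2760 kg/m³ × 9.81 m/s² × 4420 m = 1.197×10^8 Pa = 17357 psi
Total = 8954 + 65373 + 17357 = 91684 psi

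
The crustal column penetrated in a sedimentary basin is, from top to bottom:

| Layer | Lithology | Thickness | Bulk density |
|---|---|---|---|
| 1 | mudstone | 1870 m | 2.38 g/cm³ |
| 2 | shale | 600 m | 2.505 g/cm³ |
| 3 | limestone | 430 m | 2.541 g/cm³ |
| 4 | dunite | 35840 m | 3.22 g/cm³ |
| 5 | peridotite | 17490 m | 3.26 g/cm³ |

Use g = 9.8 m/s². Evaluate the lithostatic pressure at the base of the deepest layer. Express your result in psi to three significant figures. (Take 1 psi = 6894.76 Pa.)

mudstone: 2380 kg/m³ × 9.8 m/s² × 1870 m = 4.362×10^7 Pa = 6326 psi
shale: 2505 kg/m³ × 9.8 m/s² × 600 m = 1.473×10^7 Pa = 2136 psi
limestone: 2541 kg/m³ × 9.8 m/s² × 430 m = 1.071×10^7 Pa = 1553 psi
dunite: 3220 kg/m³ × 9.8 m/s² × 35840 m = 1.131×10^9 Pa = 1.640×10^5 psi
peridotite: 3260 kg/m³ × 9.8 m/s² × 17490 m = 5.588×10^8 Pa = 81043 psi
Total = 6326 + 2136 + 1553 + 1.640×10^5 + 81043 = 2.5509×10^5 psi

255000 psi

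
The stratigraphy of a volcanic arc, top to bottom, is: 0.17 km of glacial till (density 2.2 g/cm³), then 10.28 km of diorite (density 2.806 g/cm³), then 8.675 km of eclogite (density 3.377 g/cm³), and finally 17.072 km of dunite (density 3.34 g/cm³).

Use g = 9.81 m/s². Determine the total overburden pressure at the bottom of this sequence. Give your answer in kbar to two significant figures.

11 kbar

glacial till: 2200 kg/m³ × 9.81 m/s² × 170 m = 3.669×10^6 Pa = 0.03669 kbar
diorite: 2806 kg/m³ × 9.81 m/s² × 10280 m = 2.830×10^8 Pa = 2.830 kbar
eclogite: 3377 kg/m³ × 9.81 m/s² × 8675 m = 2.874×10^8 Pa = 2.874 kbar
dunite: 3340 kg/m³ × 9.81 m/s² × 17072 m = 5.594×10^8 Pa = 5.594 kbar
Total = 0.03669 + 2.830 + 2.874 + 5.594 = 11.334 kbar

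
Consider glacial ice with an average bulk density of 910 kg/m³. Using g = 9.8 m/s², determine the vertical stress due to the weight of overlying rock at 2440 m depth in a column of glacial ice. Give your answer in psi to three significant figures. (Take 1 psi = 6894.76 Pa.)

3160 psi

glacial ice: 910 kg/m³ × 9.8 m/s² × 2440 m = 2.176×10^7 Pa = 3156 psi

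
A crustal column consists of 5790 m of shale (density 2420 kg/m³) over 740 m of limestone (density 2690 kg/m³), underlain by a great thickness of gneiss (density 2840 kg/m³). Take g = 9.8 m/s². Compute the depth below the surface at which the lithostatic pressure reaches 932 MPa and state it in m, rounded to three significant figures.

Pressure at base of upper layers: 2420×9.8×5790 + 2690×9.8×740 = 1.568×10^8 Pa = 156.8 MPa
Remaining pressure to be supplied by gneiss: 9.320×10^8 − 1.568×10^8 = 7.752×10^8 Pa
Additional depth in gneiss = 7.752×10^8 Pa / (2840 kg/m³ × 9.8 m/s²) = 27852 m
Total depth = 6530 m + 27852 m = 34382 m

34400 m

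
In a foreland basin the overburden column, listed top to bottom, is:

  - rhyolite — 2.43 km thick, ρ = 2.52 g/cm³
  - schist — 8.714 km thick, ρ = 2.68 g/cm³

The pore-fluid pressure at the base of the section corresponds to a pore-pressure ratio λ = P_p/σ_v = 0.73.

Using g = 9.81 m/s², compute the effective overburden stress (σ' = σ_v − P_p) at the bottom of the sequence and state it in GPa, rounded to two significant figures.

0.078 GPa

Overburden (lithostatic) stress σ_v:
rhyolite: 2520 kg/m³ × 9.81 m/s² × 2430 m = 6.007×10^7 Pa = 60.07 MPa
schist: 2680 kg/m³ × 9.81 m/s² × 8714 m = 2.291×10^8 Pa = 229.1 MPa
Total = 60.07 + 229.1 = 289.17 MPa
Pore pressure P_p = λ·σ_v = 0.73 × 289.2 MPa = 211.1 MPa
Effective stress σ' = σ_v − P_p = 289.2 − 211.1 = 78.076 MPa = 0.078076 GPa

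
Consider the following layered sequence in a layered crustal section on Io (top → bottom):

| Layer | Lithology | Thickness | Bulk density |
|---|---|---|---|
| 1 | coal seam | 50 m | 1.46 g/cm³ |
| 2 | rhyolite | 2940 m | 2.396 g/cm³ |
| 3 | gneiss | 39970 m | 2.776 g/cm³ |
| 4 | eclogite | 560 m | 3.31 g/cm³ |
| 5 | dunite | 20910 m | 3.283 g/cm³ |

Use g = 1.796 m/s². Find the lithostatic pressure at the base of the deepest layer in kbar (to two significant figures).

3.4 kbar

coal seam: 1460 kg/m³ × 1.796 m/s² × 50 m = 1.311×10^5 Pa = 1.311×10^-3 kbar
rhyolite: 2396 kg/m³ × 1.796 m/s² × 2940 m = 1.265×10^7 Pa = 0.1265 kbar
gneiss: 2776 kg/m³ × 1.796 m/s² × 39970 m = 1.993×10^8 Pa = 1.993 kbar
eclogite: 3310 kg/m³ × 1.796 m/s² × 560 m = 3.329×10^6 Pa = 0.03329 kbar
dunite: 3283 kg/m³ × 1.796 m/s² × 20910 m = 1.233×10^8 Pa = 1.233 kbar
Total = 1.311×10^-3 + 0.1265 + 1.993 + 0.03329 + 1.233 = 3.3868 kbar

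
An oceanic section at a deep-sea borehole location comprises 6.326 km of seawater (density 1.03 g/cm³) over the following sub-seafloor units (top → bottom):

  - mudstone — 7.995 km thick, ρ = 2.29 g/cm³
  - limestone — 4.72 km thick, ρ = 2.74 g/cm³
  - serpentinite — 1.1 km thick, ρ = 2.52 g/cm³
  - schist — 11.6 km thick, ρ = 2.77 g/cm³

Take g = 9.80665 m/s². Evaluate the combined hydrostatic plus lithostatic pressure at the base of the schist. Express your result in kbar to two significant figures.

7.1 kbar

seawater: 1030 kg/m³ × 9.80665 m/s² × 6326 m = 6.390×10^7 Pa = 0.6390 kbar
mudstone: 2290 kg/m³ × 9.80665 m/s² × 7995 m = 1.795×10^8 Pa = 1.795 kbar
limestone: 2740 kg/m³ × 9.80665 m/s² × 4720 m = 1.268×10^8 Pa = 1.268 kbar
serpentinite: 2520 kg/m³ × 9.80665 m/s² × 1100 m = 2.718×10^7 Pa = 0.2718 kbar
schist: 2770 kg/m³ × 9.80665 m/s² × 11600 m = 3.151×10^8 Pa = 3.151 kbar
Total = 0.6390 + 1.795 + 1.268 + 0.2718 + 3.151 = 7.1256 kbar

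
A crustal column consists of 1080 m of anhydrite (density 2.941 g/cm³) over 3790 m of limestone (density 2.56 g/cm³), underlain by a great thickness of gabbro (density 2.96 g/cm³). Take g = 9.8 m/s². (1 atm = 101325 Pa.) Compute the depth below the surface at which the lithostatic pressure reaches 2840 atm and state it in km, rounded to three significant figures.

10.4 km

Pressure at base of upper layers: 2941×9.8×1080 + 2560×9.8×3790 = 1.262×10^8 Pa = 1246 atm
Remaining pressure to be supplied by gabbro: 2.878×10^8 − 1.262×10^8 = 1.616×10^8 Pa
Additional depth in gabbro = 1.616×10^8 Pa / (2960 kg/m³ × 9.8 m/s²) = 5569.2 m
Total depth = 4870 m + 5569.2 m = 10439 m
= 10.439 km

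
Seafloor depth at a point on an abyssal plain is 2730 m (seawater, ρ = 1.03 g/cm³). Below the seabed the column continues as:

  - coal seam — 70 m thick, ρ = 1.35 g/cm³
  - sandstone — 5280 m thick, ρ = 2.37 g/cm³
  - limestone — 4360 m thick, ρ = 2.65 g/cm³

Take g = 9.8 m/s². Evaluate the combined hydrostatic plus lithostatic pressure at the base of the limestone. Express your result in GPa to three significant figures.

0.264 GPa

seawater: 1030 kg/m³ × 9.8 m/s² × 2730 m = 2.756×10^7 Pa = 0.02756 GPa
coal seam: 1350 kg/m³ × 9.8 m/s² × 70 m = 9.261×10^5 Pa = 9.261×10^-4 GPa
sandstone: 2370 kg/m³ × 9.8 m/s² × 5280 m = 1.226×10^8 Pa = 0.1226 GPa
limestone: 2650 kg/m³ × 9.8 m/s² × 4360 m = 1.132×10^8 Pa = 0.1132 GPa
Total = 0.02756 + 9.261×10^-4 + 0.1226 + 0.1132 = 0.26435 GPa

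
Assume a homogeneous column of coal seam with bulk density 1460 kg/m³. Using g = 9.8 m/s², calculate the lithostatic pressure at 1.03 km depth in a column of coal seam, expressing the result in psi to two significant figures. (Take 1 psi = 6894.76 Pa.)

coal seam: 1460 kg/m³ × 9.8 m/s² × 1030 m = 1.474×10^7 Pa = 2137 psi

2100 psi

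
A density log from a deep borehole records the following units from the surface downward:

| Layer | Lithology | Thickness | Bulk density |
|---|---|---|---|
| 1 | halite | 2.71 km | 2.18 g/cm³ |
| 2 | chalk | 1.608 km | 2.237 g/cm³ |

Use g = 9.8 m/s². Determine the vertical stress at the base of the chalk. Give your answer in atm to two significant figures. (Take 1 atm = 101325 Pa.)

920 atm

halite: 2180 kg/m³ × 9.8 m/s² × 2710 m = 5.790×10^7 Pa = 571.4 atm
chalk: 2237 kg/m³ × 9.8 m/s² × 1608 m = 3.525×10^7 Pa = 347.9 atm
Total = 571.4 + 347.9 = 919.30 atm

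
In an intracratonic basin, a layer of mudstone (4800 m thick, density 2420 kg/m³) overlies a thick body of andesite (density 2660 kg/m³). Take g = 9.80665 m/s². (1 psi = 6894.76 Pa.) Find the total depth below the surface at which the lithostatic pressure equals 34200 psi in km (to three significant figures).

9.47 km

Pressure at base of upper layers: 2420×9.80665×4800 = 1.139×10^8 Pa = 16522 psi
Remaining pressure to be supplied by andesite: 2.358×10^8 − 1.139×10^8 = 1.219×10^8 Pa
Additional depth in andesite = 1.219×10^8 Pa / (2660 kg/m³ × 9.80665 m/s²) = 4672.5 m
Total depth = 4800 m + 4672.5 m = 9472.5 m
= 9.4725 km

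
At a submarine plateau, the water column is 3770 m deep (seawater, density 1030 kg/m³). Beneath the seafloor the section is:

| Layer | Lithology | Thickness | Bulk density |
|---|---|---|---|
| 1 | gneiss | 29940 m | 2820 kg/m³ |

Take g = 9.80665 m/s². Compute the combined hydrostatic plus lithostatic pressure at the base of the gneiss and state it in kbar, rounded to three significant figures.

seawater: 1030 kg/m³ × 9.80665 m/s² × 3770 m = 3.808×10^7 Pa = 0.3808 kbar
gneiss: 2820 kg/m³ × 9.80665 m/s² × 29940 m = 8.280×10^8 Pa = 8.280 kbar
Total = 0.3808 + 8.280 = 8.6606 kbar

8.66 kbar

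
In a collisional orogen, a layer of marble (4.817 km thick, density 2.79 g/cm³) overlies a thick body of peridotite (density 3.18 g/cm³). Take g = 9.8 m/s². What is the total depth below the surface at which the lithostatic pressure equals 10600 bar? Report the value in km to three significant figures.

34.6 km

Pressure at base of upper layers: 2790×9.8×4817 = 1.317×10^8 Pa = 1317 bar
Remaining pressure to be supplied by peridotite: 1.060×10^9 − 1.317×10^8 = 9.283×10^8 Pa
Additional depth in peridotite = 9.283×10^8 Pa / (3180 kg/m³ × 9.8 m/s²) = 29787 m
Total depth = 4817 m + 29787 m = 34604 m
= 34.604 km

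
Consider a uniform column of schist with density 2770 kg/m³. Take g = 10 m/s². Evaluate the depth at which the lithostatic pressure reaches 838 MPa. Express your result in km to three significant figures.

h = P/(ρg) = 838 MPa / (2770 kg/m³ × 10 m/s²) = 8.380×10^8 Pa / 27700 Pa/m = 30253 m
= 30.253 km

30.3 km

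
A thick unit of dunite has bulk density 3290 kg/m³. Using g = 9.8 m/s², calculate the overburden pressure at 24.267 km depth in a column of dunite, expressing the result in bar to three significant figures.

7820 bar

dunite: 3290 kg/m³ × 9.8 m/s² × 24267 m = 7.824×10^8 Pa = 7824 bar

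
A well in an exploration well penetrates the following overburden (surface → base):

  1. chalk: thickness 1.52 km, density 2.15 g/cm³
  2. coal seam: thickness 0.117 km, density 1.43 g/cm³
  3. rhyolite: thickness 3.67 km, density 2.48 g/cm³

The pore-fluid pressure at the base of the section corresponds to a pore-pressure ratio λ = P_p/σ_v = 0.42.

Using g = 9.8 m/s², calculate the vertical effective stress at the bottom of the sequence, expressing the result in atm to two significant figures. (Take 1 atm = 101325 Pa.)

700 atm

Overburden (lithostatic) stress σ_v:
chalk: 2150 kg/m³ × 9.8 m/s² × 1520 m = 3.203×10^7 Pa = 32.03 MPa
coal seam: 1430 kg/m³ × 9.8 m/s² × 117 m = 1.640×10^6 Pa = 1.640 MPa
rhyolite: 2480 kg/m³ × 9.8 m/s² × 3670 m = 8.920×10^7 Pa = 89.20 MPa
Total = 32.03 + 1.640 + 89.20 = 122.86 MPa
Pore pressure P_p = λ·σ_v = 0.42 × 122.9 MPa = 51.60 MPa
Effective stress σ' = σ_v − P_p = 122.9 − 51.60 = 71.260 MPa = 703.28 atm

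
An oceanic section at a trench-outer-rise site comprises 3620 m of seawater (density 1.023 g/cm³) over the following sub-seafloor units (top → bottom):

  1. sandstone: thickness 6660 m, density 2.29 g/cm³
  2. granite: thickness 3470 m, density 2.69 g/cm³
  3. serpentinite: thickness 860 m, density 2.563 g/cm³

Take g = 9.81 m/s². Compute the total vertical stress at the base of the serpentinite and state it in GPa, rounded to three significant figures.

seawater: 1023 kg/m³ × 9.81 m/s² × 3620 m = 3.633×10^7 Pa = 0.03633 GPa
sandstone: 2290 kg/m³ × 9.81 m/s² × 6660 m = 1.496×10^8 Pa = 0.1496 GPa
granite: 2690 kg/m³ × 9.81 m/s² × 3470 m = 9.157×10^7 Pa = 0.09157 GPa
serpentinite: 2563 kg/m³ × 9.81 m/s² × 860 m = 2.162×10^7 Pa = 0.02162 GPa
Total = 0.03633 + 0.1496 + 0.09157 + 0.02162 = 0.29914 GPa

0.299 GPa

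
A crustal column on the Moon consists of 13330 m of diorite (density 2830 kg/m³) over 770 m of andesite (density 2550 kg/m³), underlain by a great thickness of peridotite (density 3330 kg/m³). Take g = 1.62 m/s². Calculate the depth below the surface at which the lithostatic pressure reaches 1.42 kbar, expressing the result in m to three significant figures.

Pressure at base of upper layers: 2830×1.62×13330 + 2550×1.62×770 = 6.429×10^7 Pa = 0.6429 kbar
Remaining pressure to be supplied by peridotite: 1.420×10^8 − 6.429×10^7 = 7.771×10^7 Pa
Additional depth in peridotite = 7.771×10^7 Pa / (3330 kg/m³ × 1.62 m/s²) = 14404 m
Total depth = 14100 m + 14404 m = 28504 m

28500 m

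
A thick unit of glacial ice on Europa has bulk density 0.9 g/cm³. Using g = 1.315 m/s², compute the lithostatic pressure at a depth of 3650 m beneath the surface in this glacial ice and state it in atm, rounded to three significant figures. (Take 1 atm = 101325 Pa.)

42.6 atm

glacial ice: 900 kg/m³ × 1.315 m/s² × 3650 m = 4.320×10^6 Pa = 42.63 atm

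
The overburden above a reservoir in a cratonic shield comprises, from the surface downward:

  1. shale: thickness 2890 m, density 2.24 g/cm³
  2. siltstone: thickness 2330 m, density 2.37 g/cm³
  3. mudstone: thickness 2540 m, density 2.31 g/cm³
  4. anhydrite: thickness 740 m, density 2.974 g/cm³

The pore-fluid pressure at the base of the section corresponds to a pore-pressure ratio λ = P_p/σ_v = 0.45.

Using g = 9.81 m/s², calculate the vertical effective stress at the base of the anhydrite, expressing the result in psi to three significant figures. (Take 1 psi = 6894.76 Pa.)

Overburden (lithostatic) stress σ_v:
shale: 2240 kg/m³ × 9.81 m/s² × 2890 m = 6.351×10^7 Pa = 63.51 MPa
siltstone: 2370 kg/m³ × 9.81 m/s² × 2330 m = 5.417×10^7 Pa = 54.17 MPa
mudstone: 2310 kg/m³ × 9.81 m/s² × 2540 m = 5.756×10^7 Pa = 57.56 MPa
anhydrite: 2974 kg/m³ × 9.81 m/s² × 740 m = 2.159×10^7 Pa = 21.59 MPa
Total = 63.51 + 54.17 + 57.56 + 21.59 = 196.83 MPa
Pore pressure P_p = λ·σ_v = 0.45 × 196.8 MPa = 88.57 MPa
Effective stress σ' = σ_v − P_p = 196.8 − 88.57 = 108.25 MPa = 15701 psi

15700 psi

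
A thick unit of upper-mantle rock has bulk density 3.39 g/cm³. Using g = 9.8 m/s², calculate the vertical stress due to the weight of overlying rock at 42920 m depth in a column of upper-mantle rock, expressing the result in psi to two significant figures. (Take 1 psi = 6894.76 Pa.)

210000 psi

upper-mantle rock: 3390 kg/m³ × 9.8 m/s² × 42920 m = 1.426×10^9 Pa = 2.068×10^5 psi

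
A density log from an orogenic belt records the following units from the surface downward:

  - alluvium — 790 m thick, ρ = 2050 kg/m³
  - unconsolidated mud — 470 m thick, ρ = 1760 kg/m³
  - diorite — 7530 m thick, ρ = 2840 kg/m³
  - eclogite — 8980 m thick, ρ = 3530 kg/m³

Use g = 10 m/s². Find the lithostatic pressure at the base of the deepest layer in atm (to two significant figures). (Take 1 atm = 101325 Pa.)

5500 atm

alluvium: 2050 kg/m³ × 10 m/s² × 790 m = 1.619×10^7 Pa = 159.8 atm
unconsolidated mud: 1760 kg/m³ × 10 m/s² × 470 m = 8.272×10^6 Pa = 81.64 atm
diorite: 2840 kg/m³ × 10 m/s² × 7530 m = 2.139×10^8 Pa = 2111 atm
eclogite: 3530 kg/m³ × 10 m/s² × 8980 m = 3.170×10^8 Pa = 3128 atm
Total = 159.8 + 81.64 + 2111 + 3128 = 5480.5 atm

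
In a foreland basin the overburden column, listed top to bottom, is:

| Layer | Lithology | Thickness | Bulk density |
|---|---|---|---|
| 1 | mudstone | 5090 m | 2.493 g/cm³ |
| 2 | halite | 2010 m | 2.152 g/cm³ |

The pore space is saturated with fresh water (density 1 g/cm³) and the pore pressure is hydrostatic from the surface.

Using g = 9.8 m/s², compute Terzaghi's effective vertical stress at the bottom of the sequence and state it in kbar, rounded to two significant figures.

Overburden (lithostatic) stress σ_v:
mudstone: 2493 kg/m³ × 9.8 m/s² × 5090 m = 1.244×10^8 Pa = 124.4 MPa
halite: 2152 kg/m³ × 9.8 m/s² × 2010 m = 4.239×10^7 Pa = 42.39 MPa
Total = 124.4 + 42.39 = 166.75 MPa
Pore pressure P_p = 1000 kg/m³ × 9.8 m/s² × 7100 m = 6.958×10^7 Pa = 69.58 MPa
Effective stress σ' = σ_v − P_p = 166.7 − 69.58 = 97.166 MPa = 0.97166 kbar

0.97 kbar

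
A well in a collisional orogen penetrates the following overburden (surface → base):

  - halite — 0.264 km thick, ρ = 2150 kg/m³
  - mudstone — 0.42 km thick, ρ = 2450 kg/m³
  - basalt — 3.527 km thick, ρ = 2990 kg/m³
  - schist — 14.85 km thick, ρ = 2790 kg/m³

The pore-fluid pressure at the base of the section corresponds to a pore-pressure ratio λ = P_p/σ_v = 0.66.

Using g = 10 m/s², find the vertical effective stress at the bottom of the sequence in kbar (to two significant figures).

1.8 kbar

Overburden (lithostatic) stress σ_v:
halite: 2150 kg/m³ × 10 m/s² × 264 m = 5.676×10^6 Pa = 5.676 MPa
mudstone: 2450 kg/m³ × 10 m/s² × 420 m = 1.029×10^7 Pa = 10.29 MPa
basalt: 2990 kg/m³ × 10 m/s² × 3527 m = 1.055×10^8 Pa = 105.5 MPa
schist: 2790 kg/m³ × 10 m/s² × 14850 m = 4.143×10^8 Pa = 414.3 MPa
Total = 5.676 + 10.29 + 105.5 + 414.3 = 535.74 MPa
Pore pressure P_p = λ·σ_v = 0.66 × 535.7 MPa = 353.6 MPa
Effective stress σ' = σ_v − P_p = 535.7 − 353.6 = 182.15 MPa = 1.8215 kbar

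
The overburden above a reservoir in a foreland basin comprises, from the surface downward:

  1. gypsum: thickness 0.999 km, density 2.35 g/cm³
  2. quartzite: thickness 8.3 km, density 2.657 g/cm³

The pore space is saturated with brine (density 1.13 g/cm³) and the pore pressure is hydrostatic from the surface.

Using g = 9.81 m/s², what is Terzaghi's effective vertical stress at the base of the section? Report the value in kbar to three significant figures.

1.36 kbar

Overburden (lithostatic) stress σ_v:
gypsum: 2350 kg/m³ × 9.81 m/s² × 999 m = 2.303×10^7 Pa = 23.03 MPa
quartzite: 2657 kg/m³ × 9.81 m/s² × 8300 m = 2.163×10^8 Pa = 216.3 MPa
Total = 23.03 + 216.3 = 239.37 MPa
Pore pressure P_p = 1130 kg/m³ × 9.81 m/s² × 9299 m = 1.031×10^8 Pa = 103.1 MPa
Effective stress σ' = σ_v − P_p = 239.4 − 103.1 = 136.29 MPa = 1.3629 kbar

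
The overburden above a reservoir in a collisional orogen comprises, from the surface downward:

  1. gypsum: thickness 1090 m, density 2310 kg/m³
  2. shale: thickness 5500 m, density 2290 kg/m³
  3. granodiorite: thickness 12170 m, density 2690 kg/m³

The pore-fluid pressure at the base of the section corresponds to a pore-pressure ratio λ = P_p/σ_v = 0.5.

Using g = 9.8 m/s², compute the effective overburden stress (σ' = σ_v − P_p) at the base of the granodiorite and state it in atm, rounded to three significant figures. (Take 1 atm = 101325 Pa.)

2310 atm

Overburden (lithostatic) stress σ_v:
gypsum: 2310 kg/m³ × 9.8 m/s² × 1090 m = 2.468×10^7 Pa = 24.68 MPa
shale: 2290 kg/m³ × 9.8 m/s² × 5500 m = 1.234×10^8 Pa = 123.4 MPa
granodiorite: 2690 kg/m³ × 9.8 m/s² × 12170 m = 3.208×10^8 Pa = 320.8 MPa
Total = 24.68 + 123.4 + 320.8 = 468.93 MPa
Pore pressure P_p = λ·σ_v = 0.5 × 468.9 MPa = 234.5 MPa
Effective stress σ' = σ_v − P_p = 468.9 − 234.5 = 234.47 MPa = 2314.0 atm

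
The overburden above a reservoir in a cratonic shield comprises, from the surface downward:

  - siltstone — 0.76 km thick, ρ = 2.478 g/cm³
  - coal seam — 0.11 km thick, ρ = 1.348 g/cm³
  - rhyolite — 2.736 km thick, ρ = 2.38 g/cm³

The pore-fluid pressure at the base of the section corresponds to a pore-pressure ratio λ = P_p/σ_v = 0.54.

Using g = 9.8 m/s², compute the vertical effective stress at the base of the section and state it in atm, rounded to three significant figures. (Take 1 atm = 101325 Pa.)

Overburden (lithostatic) stress σ_v:
siltstone: 2478 kg/m³ × 9.8 m/s² × 760 m = 1.846×10^7 Pa = 18.46 MPa
coal seam: 1348 kg/m³ × 9.8 m/s² × 110 m = 1.453×10^6 Pa = 1.453 MPa
rhyolite: 2380 kg/m³ × 9.8 m/s² × 2736 m = 6.381×10^7 Pa = 63.81 MPa
Total = 18.46 + 1.453 + 63.81 = 83.724 MPa
Pore pressure P_p = λ·σ_v = 0.54 × 83.72 MPa = 45.21 MPa
Effective stress σ' = σ_v − P_p = 83.72 − 45.21 = 38.513 MPa = 380.09 atm

380 atm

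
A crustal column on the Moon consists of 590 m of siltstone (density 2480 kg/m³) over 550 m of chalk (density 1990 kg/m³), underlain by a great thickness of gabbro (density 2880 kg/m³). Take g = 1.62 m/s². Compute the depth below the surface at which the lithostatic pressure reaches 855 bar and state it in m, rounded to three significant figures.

Pressure at base of upper layers: 2480×1.62×590 + 1990×1.62×550 = 4.143×10^6 Pa = 41.43 bar
Remaining pressure to be supplied by gabbro: 8.550×10^7 − 4.143×10^6 = 8.136×10^7 Pa
Additional depth in gabbro = 8.136×10^7 Pa / (2880 kg/m³ × 1.62 m/s²) = 17438 m
Total depth = 1140 m + 17438 m = 18578 m

18600 m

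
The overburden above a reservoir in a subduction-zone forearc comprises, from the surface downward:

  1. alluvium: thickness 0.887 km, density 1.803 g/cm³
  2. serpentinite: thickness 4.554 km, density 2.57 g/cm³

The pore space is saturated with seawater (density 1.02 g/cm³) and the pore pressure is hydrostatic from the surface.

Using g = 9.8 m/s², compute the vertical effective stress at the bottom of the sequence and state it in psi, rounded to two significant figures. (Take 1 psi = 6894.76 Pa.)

Overburden (lithostatic) stress σ_v:
alluvium: 1803 kg/m³ × 9.8 m/s² × 887 m = 1.567×10^7 Pa = 15.67 MPa
serpentinite: 2570 kg/m³ × 9.8 m/s² × 4554 m = 1.147×10^8 Pa = 114.7 MPa
Total = 15.67 + 114.7 = 130.37 MPa
Pore pressure P_p = 1020 kg/m³ × 9.8 m/s² × 5441 m = 5.439×10^7 Pa = 54.39 MPa
Effective stress σ' = σ_v − P_p = 130.4 − 54.39 = 75.982 MPa = 11020 psi

11000 psi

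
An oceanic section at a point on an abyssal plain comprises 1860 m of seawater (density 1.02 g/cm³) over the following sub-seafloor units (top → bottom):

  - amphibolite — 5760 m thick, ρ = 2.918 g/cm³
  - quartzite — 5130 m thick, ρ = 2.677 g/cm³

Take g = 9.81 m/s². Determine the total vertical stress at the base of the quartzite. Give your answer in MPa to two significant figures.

seawater: 1020 kg/m³ × 9.81 m/s² × 1860 m = 1.861×10^7 Pa = 18.61 MPa
amphibolite: 2918 kg/m³ × 9.81 m/s² × 5760 m = 1.649×10^8 Pa = 164.9 MPa
quartzite: 2677 kg/m³ × 9.81 m/s² × 5130 m = 1.347×10^8 Pa = 134.7 MPa
Total = 18.61 + 164.9 + 134.7 = 318.22 MPa

320 MPa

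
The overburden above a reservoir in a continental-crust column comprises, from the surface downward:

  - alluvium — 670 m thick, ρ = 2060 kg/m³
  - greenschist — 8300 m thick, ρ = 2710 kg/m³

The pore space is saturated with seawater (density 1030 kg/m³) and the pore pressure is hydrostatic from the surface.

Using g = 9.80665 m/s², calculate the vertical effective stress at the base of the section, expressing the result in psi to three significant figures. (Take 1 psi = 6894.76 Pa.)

20800 psi

Overburden (lithostatic) stress σ_v:
alluvium: 2060 kg/m³ × 9.80665 m/s² × 670 m = 1.354×10^7 Pa = 13.54 MPa
greenschist: 2710 kg/m³ × 9.80665 m/s² × 8300 m = 2.206×10^8 Pa = 220.6 MPa
Total = 13.54 + 220.6 = 234.12 MPa
Pore pressure P_p = 1030 kg/m³ × 9.80665 m/s² × 8970 m = 9.060×10^7 Pa = 90.60 MPa
Effective stress σ' = σ_v − P_p = 234.1 − 90.60 = 143.51 MPa = 20815 psi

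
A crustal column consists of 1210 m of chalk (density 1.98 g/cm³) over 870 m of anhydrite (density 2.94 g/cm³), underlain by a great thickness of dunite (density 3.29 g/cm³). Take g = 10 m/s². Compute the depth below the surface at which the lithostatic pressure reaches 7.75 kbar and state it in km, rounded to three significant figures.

24.1 km

Pressure at base of upper layers: 1980×10×1210 + 2940×10×870 = 4.954×10^7 Pa = 0.4954 kbar
Remaining pressure to be supplied by dunite: 7.750×10^8 − 4.954×10^7 = 7.255×10^8 Pa
Additional depth in dunite = 7.255×10^8 Pa / (3290 kg/m³ × 10 m/s²) = 22051 m
Total depth = 2080 m + 22051 m = 24131 m
= 24.131 km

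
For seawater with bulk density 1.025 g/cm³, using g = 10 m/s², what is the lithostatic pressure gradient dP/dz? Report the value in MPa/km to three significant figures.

dP/dz = ρg = 1025 kg/m³ × 10 m/s² = 10250 Pa/m
= 10250 Pa/m × (1 MPa/km / 1000.0 Pa/m) = 10.250 MPa/km

10.2 MPa/km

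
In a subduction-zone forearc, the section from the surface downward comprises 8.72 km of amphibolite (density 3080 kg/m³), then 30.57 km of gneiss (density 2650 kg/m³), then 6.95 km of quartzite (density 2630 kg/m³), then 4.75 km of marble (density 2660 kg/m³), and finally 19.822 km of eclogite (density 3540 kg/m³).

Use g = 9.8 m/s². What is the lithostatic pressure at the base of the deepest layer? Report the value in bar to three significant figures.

amphibolite: 3080 kg/m³ × 9.8 m/s² × 8720 m = 2.632×10^8 Pa = 2632 bar
gneiss: 2650 kg/m³ × 9.8 m/s² × 30570 m = 7.939×10^8 Pa = 7939 bar
quartzite: 2630 kg/m³ × 9.8 m/s² × 6950 m = 1.791×10^8 Pa = 1791 bar
marble: 2660 kg/m³ × 9.8 m/s² × 4750 m = 1.238×10^8 Pa = 1238 bar
eclogite: 3540 kg/m³ × 9.8 m/s² × 19822 m = 6.877×10^8 Pa = 6877 bar
Total = 2632 + 7939 + 1791 + 1238 + 6877 = 20477 bar

20500 bar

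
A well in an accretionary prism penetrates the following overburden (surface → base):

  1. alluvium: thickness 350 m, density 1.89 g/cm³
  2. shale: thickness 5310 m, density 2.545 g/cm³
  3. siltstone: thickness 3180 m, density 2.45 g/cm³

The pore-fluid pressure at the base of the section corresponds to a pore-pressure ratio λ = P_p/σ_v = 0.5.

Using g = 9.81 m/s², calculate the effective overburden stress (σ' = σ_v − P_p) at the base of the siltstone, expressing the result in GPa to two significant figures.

Overburden (lithostatic) stress σ_v:
alluvium: 1890 kg/m³ × 9.81 m/s² × 350 m = 6.489×10^6 Pa = 6.489 MPa
shale: 2545 kg/m³ × 9.81 m/s² × 5310 m = 1.326×10^8 Pa = 132.6 MPa
siltstone: 2450 kg/m³ × 9.81 m/s² × 3180 m = 7.643×10^7 Pa = 76.43 MPa
Total = 6.489 + 132.6 + 76.43 = 215.49 MPa
Pore pressure P_p = λ·σ_v = 0.5 × 215.5 MPa = 107.7 MPa
Effective stress σ' = σ_v − P_p = 215.5 − 107.7 = 107.75 MPa = 0.10775 GPa

0.11 GPa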